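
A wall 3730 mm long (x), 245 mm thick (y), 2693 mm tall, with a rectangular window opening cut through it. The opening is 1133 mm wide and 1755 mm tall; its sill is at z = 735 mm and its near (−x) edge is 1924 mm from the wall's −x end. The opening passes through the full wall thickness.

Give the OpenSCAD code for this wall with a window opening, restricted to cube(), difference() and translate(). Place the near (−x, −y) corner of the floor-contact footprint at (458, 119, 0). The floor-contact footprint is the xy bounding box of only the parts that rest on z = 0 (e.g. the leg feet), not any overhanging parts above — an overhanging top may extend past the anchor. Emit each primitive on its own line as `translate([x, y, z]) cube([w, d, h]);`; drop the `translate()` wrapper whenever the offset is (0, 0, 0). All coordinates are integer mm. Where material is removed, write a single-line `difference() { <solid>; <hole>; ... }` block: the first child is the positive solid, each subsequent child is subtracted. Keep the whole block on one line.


difference() { translate([458, 119, 0]) cube([3730, 245, 2693]); translate([2382, 119, 735]) cube([1133, 245, 1755]); }


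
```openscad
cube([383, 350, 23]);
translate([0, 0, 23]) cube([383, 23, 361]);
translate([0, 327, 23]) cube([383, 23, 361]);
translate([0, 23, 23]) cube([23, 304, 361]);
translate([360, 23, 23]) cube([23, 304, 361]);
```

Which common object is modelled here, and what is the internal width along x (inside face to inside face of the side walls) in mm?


An open box. The internal width is 337 mm.

A 383×350 base slab with four walls standing on it — an open box. The base is 383 mm wide and the walls are 23 mm thick, so the internal width is 383 − 2 × 23 = 337 mm.


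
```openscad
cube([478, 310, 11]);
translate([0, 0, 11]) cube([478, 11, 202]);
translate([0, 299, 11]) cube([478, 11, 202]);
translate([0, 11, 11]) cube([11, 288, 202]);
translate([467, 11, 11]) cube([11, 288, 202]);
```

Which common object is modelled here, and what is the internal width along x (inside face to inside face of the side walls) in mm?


An open box. The internal width is 456 mm.

A 478×310 base slab with four walls standing on it — an open box. The base is 478 mm wide and the walls are 11 mm thick, so the internal width is 478 − 2 × 11 = 456 mm.


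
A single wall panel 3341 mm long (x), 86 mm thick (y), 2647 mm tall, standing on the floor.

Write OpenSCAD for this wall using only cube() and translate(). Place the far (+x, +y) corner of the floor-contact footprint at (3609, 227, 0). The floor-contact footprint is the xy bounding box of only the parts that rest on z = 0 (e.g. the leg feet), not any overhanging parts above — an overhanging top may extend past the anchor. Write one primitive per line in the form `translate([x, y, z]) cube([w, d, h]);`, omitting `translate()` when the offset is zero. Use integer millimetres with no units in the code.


translate([268, 141, 0]) cube([3341, 86, 2647]);


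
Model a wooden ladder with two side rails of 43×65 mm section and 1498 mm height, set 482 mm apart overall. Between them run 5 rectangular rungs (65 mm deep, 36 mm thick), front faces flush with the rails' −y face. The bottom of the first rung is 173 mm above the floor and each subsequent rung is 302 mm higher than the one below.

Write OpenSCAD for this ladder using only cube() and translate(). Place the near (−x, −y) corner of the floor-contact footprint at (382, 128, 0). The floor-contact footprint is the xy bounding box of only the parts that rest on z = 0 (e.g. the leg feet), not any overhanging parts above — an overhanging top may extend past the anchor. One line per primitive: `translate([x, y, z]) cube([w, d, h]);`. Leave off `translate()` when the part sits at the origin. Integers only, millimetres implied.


// rung span = 482 - 2*43 = 396
// rung[k] z = 173 + k*302
translate([382, 128, 0]) cube([43, 65, 1498]);
translate([821, 128, 0]) cube([43, 65, 1498]);
translate([425, 128, 173]) cube([396, 65, 36]);
translate([425, 128, 475]) cube([396, 65, 36]);
translate([425, 128, 777]) cube([396, 65, 36]);
translate([425, 128, 1079]) cube([396, 65, 36]);
translate([425, 128, 1381]) cube([396, 65, 36]);


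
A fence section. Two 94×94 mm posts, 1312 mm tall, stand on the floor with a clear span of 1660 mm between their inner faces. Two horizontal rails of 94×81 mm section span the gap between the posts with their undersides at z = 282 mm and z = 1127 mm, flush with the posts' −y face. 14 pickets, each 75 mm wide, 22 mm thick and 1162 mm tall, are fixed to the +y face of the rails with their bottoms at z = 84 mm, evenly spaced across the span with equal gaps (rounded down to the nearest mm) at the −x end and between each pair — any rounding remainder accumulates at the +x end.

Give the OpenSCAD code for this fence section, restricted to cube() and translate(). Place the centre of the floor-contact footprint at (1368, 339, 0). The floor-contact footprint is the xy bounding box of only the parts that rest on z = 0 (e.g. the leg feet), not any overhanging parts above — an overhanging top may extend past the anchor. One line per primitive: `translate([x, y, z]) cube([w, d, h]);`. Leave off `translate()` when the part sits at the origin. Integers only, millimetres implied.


translate([444, 292, 0]) cube([94, 94, 1312]);
translate([2198, 292, 0]) cube([94, 94, 1312]);
translate([538, 292, 282]) cube([1660, 94, 81]);
translate([538, 292, 1127]) cube([1660, 94, 81]);
translate([578, 386, 84]) cube([75, 22, 1162]);
translate([693, 386, 84]) cube([75, 22, 1162]);
translate([808, 386, 84]) cube([75, 22, 1162]);
translate([923, 386, 84]) cube([75, 22, 1162]);
translate([1038, 386, 84]) cube([75, 22, 1162]);
translate([1153, 386, 84]) cube([75, 22, 1162]);
translate([1268, 386, 84]) cube([75, 22, 1162]);
translate([1383, 386, 84]) cube([75, 22, 1162]);
translate([1498, 386, 84]) cube([75, 22, 1162]);
translate([1613, 386, 84]) cube([75, 22, 1162]);
translate([1728, 386, 84]) cube([75, 22, 1162]);
translate([1843, 386, 84]) cube([75, 22, 1162]);
translate([1958, 386, 84]) cube([75, 22, 1162]);
translate([2073, 386, 84]) cube([75, 22, 1162]);


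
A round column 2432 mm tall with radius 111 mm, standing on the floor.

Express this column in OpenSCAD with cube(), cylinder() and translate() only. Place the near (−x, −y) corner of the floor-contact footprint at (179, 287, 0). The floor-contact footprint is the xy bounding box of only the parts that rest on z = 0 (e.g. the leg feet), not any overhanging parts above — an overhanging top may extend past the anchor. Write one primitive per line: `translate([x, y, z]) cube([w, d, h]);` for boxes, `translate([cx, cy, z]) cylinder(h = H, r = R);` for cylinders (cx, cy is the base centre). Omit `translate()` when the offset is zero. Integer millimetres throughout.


translate([290, 398, 0]) cylinder(h = 2432, r = 111);


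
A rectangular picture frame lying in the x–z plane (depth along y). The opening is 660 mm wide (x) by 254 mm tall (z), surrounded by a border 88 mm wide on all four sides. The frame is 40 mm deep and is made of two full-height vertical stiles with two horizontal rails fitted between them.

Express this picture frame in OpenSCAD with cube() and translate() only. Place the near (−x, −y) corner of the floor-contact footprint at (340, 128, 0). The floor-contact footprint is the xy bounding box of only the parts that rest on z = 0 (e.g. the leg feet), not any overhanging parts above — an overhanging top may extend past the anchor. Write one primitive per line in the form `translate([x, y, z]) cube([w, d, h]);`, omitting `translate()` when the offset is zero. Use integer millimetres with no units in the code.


translate([340, 128, 0]) cube([88, 40, 430]);
translate([1088, 128, 0]) cube([88, 40, 430]);
translate([428, 128, 0]) cube([660, 40, 88]);
translate([428, 128, 342]) cube([660, 40, 88]);


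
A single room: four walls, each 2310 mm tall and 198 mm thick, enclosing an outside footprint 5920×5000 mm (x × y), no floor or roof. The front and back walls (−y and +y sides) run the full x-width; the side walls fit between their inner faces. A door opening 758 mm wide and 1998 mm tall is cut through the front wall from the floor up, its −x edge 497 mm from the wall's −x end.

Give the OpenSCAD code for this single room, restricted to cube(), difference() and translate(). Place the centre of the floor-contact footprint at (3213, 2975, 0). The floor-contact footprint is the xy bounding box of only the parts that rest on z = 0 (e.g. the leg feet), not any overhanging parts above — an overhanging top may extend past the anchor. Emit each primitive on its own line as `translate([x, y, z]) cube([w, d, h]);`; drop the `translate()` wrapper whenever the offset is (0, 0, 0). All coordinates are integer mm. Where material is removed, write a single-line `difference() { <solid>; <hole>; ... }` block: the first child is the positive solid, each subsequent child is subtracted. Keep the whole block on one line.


difference() { translate([253, 475, 0]) cube([5920, 198, 2310]); translate([750, 475, 0]) cube([758, 198, 1998]); }
translate([253, 5277, 0]) cube([5920, 198, 2310]);
translate([253, 673, 0]) cube([198, 4604, 2310]);
translate([5975, 673, 0]) cube([198, 4604, 2310]);


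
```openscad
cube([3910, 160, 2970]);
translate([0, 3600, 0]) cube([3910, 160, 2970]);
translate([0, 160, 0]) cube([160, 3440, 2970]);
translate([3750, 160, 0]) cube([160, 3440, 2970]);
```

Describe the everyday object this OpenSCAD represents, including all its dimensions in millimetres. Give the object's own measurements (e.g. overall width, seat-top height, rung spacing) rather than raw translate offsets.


The wall frame of a small rectangular building: four walls, each 2970 mm tall and 160 mm thick, enclosing a footprint 3910 mm (x) by 3760 mm (y) outside-to-outside, with no floor or roof. The front and back walls (the −y and +y sides) span the full width; the two side walls fit between them.


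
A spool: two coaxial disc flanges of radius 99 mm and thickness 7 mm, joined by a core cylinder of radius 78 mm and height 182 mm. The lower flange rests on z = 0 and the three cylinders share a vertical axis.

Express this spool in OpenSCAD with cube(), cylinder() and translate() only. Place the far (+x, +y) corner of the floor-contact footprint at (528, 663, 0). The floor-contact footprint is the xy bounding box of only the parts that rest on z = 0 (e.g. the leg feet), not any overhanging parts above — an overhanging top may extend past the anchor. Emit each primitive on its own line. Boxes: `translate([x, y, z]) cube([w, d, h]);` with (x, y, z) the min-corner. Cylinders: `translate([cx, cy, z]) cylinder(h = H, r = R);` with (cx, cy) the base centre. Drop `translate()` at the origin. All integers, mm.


translate([429, 564, 0]) cylinder(h = 7, r = 99);
translate([429, 564, 7]) cylinder(h = 182, r = 78);
translate([429, 564, 189]) cylinder(h = 7, r = 99);


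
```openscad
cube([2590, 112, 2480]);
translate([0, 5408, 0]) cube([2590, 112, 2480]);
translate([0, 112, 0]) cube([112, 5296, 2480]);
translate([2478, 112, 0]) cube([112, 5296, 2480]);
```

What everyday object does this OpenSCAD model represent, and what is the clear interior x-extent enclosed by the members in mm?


A house (or room) frame. The interior width is 2366 mm.

Four 2480 mm walls enclosing a rectangle with no floor or roof — a room or house frame. Outside width is 2590 mm and wall thickness is 112 mm, so the interior width is 2590 − 2 × 112 = 2366 mm.


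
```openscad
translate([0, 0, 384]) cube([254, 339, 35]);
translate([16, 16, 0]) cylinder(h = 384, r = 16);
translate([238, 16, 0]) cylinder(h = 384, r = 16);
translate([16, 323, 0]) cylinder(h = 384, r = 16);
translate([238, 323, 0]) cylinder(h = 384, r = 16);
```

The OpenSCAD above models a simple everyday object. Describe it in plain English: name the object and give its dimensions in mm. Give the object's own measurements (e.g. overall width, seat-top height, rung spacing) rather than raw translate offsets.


A four-legged stool. The seat is a 254×339×35 mm slab whose top surface is at z = 419 mm; four round legs, each 32 mm in diameter, run from the floor (z = 0) to the underside of the seat, each leg's axis is inset half a diameter from the nearest pair of seat edges (so the leg's bounding box is flush with the corner).


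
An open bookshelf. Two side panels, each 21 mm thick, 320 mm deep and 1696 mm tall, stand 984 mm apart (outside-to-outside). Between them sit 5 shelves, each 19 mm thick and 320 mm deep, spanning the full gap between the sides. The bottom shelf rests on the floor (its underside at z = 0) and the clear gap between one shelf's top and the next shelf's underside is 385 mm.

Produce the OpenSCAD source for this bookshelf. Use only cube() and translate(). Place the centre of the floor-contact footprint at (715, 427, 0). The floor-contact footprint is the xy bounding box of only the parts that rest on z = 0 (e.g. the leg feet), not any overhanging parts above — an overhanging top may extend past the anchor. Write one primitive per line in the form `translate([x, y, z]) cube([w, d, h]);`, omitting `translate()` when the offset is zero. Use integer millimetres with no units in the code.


translate([223, 267, 0]) cube([21, 320, 1696]);
translate([1186, 267, 0]) cube([21, 320, 1696]);
translate([244, 267, 0]) cube([942, 320, 19]);
translate([244, 267, 404]) cube([942, 320, 19]);
translate([244, 267, 808]) cube([942, 320, 19]);
translate([244, 267, 1212]) cube([942, 320, 19]);
translate([244, 267, 1616]) cube([942, 320, 19]);


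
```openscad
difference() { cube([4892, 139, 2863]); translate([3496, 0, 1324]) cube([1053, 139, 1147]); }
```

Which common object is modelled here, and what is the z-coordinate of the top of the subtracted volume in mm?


A wall with a window opening. The window head height is 2471 mm.

A wall with a rectangular opening subtracted — a window. Sill at z = 1324, opening 1147 mm tall, so the head is at 1324 + 1147 = 2471 mm.


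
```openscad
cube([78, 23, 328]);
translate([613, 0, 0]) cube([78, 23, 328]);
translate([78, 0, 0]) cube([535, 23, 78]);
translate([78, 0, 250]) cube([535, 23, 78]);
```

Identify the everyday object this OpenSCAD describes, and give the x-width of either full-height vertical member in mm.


A picture frame. The border width is 78 mm.

Four thin pieces enclosing a rectangular opening — a picture frame. The two full-height stiles are 328 mm tall; the top rail sits at z = 250 and is 78 mm tall, so the border above the opening is 328 − 250 = 78 mm, matching the stile x-width.


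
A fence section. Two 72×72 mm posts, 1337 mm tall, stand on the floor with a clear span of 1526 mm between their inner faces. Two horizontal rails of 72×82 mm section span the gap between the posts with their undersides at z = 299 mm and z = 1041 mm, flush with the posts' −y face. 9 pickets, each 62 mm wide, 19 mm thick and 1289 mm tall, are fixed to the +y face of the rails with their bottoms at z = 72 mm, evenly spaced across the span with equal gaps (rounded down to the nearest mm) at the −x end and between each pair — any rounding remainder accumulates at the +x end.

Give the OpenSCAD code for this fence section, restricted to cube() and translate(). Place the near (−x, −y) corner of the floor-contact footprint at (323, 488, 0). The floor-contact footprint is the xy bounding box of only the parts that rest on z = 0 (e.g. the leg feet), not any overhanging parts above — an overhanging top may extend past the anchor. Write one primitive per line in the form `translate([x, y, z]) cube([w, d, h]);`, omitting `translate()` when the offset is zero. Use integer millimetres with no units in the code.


translate([323, 488, 0]) cube([72, 72, 1337]);
translate([1921, 488, 0]) cube([72, 72, 1337]);
translate([395, 488, 299]) cube([1526, 72, 82]);
translate([395, 488, 1041]) cube([1526, 72, 82]);
translate([491, 560, 72]) cube([62, 19, 1289]);
translate([649, 560, 72]) cube([62, 19, 1289]);
translate([807, 560, 72]) cube([62, 19, 1289]);
translate([965, 560, 72]) cube([62, 19, 1289]);
translate([1123, 560, 72]) cube([62, 19, 1289]);
translate([1281, 560, 72]) cube([62, 19, 1289]);
translate([1439, 560, 72]) cube([62, 19, 1289]);
translate([1597, 560, 72]) cube([62, 19, 1289]);
translate([1755, 560, 72]) cube([62, 19, 1289]);


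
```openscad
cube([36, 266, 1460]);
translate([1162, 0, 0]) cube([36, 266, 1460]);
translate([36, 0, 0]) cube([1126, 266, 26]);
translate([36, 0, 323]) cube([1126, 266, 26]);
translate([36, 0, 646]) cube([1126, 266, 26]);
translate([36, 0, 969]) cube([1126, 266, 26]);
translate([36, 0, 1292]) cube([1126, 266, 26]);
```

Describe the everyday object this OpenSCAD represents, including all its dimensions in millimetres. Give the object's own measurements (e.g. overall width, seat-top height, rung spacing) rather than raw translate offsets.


An open bookshelf. Two side panels, each 36 mm thick, 266 mm deep and 1460 mm tall, stand 1198 mm apart (outside-to-outside). Between them sit 5 shelves, each 26 mm thick and 266 mm deep, spanning the full gap between the sides. The bottom shelf rests on the floor (its underside at z = 0) and the clear gap between one shelf's top and the next shelf's underside is 297 mm.


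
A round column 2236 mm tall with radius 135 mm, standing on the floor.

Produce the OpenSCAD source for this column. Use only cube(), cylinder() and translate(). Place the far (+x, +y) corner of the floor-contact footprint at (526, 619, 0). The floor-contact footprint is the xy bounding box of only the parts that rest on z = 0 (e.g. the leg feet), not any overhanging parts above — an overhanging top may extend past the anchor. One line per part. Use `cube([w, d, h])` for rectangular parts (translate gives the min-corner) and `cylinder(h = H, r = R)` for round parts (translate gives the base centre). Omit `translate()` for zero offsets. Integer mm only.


translate([391, 484, 0]) cylinder(h = 2236, r = 135);


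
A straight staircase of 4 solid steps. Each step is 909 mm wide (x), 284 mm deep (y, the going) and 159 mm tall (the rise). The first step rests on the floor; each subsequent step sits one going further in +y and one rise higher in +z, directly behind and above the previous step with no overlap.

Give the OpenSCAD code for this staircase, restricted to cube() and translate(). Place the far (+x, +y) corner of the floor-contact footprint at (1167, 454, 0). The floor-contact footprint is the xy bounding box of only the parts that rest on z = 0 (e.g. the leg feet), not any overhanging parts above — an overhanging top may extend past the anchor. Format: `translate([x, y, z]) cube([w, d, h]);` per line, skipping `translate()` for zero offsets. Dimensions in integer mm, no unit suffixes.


translate([258, 170, 0]) cube([909, 284, 159]);
translate([258, 454, 159]) cube([909, 284, 159]);
translate([258, 738, 318]) cube([909, 284, 159]);
translate([258, 1022, 477]) cube([909, 284, 159]);


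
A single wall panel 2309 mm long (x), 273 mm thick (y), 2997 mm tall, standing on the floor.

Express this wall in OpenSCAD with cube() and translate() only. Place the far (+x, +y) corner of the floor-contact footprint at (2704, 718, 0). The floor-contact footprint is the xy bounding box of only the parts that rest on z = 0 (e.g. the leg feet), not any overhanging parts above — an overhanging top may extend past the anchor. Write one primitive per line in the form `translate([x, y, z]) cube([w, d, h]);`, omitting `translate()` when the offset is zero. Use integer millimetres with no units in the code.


translate([395, 445, 0]) cube([2309, 273, 2997]);


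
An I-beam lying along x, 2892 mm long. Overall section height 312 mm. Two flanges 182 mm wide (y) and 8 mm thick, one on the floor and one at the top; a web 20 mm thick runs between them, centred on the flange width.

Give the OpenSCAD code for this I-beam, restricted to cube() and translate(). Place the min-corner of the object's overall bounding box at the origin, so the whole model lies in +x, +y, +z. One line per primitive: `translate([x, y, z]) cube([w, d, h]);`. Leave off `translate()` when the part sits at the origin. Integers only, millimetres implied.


cube([2892, 182, 8]);
translate([0, 81, 8]) cube([2892, 20, 296]);
translate([0, 0, 304]) cube([2892, 182, 8]);


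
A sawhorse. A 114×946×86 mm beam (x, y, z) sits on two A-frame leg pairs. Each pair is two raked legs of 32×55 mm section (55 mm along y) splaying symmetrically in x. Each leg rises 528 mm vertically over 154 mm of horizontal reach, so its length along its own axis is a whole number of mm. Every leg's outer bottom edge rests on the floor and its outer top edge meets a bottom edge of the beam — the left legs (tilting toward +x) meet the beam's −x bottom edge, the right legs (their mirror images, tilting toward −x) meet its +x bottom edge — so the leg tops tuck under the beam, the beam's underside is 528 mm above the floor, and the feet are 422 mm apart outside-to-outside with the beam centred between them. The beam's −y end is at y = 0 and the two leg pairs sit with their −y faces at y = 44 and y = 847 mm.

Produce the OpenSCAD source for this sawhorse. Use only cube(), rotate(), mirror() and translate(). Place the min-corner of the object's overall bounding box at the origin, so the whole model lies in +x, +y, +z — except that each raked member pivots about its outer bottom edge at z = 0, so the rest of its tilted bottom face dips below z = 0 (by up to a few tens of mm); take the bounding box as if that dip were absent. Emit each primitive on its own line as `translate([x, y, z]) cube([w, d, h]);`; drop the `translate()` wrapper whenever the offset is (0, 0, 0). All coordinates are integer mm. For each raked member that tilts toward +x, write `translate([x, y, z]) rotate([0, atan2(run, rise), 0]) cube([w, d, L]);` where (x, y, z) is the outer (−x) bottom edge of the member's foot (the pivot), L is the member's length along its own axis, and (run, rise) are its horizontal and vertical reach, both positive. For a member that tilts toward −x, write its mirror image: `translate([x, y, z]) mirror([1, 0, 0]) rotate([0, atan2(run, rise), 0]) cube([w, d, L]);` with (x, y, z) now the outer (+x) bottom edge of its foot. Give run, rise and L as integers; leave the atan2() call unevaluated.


translate([154, 0, 528]) cube([114, 946, 86]);
translate([0, 44, 0]) rotate([0, atan2(154, 528), 0]) cube([32, 55, 550]);
translate([422, 44, 0]) mirror([1, 0, 0]) rotate([0, atan2(154, 528), 0]) cube([32, 55, 550]);
translate([0, 847, 0]) rotate([0, atan2(154, 528), 0]) cube([32, 55, 550]);
translate([422, 847, 0]) mirror([1, 0, 0]) rotate([0, atan2(154, 528), 0]) cube([32, 55, 550]);


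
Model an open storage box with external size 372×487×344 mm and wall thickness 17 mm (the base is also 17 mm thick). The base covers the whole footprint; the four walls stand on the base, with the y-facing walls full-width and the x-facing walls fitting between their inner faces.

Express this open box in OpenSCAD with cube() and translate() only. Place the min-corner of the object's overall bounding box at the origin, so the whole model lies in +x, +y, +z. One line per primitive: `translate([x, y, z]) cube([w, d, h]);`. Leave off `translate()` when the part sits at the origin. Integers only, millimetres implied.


cube([372, 487, 17]);
translate([0, 0, 17]) cube([372, 17, 327]);
translate([0, 470, 17]) cube([372, 17, 327]);
translate([0, 17, 17]) cube([17, 453, 327]);
translate([355, 17, 17]) cube([17, 453, 327]);


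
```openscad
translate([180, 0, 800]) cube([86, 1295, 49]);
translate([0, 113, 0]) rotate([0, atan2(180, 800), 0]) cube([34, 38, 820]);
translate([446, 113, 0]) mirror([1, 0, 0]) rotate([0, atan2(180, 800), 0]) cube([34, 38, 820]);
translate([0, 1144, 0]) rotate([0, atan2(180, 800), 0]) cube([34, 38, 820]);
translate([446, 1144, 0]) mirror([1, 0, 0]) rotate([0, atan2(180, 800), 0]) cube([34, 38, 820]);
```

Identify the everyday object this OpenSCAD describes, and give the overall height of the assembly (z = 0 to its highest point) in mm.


A sawhorse. The overall height is 849 mm.

A beam across two mirrored pairs of raked legs — a sawhorse. The beam's underside is at z = 800 (matching the legs' vertical rise in atan2(180, 800)) and the beam is 49 mm tall, so its top is at 800 + 49 = 849 mm. The raked legs top out at the beam's underside, so that is the highest point.


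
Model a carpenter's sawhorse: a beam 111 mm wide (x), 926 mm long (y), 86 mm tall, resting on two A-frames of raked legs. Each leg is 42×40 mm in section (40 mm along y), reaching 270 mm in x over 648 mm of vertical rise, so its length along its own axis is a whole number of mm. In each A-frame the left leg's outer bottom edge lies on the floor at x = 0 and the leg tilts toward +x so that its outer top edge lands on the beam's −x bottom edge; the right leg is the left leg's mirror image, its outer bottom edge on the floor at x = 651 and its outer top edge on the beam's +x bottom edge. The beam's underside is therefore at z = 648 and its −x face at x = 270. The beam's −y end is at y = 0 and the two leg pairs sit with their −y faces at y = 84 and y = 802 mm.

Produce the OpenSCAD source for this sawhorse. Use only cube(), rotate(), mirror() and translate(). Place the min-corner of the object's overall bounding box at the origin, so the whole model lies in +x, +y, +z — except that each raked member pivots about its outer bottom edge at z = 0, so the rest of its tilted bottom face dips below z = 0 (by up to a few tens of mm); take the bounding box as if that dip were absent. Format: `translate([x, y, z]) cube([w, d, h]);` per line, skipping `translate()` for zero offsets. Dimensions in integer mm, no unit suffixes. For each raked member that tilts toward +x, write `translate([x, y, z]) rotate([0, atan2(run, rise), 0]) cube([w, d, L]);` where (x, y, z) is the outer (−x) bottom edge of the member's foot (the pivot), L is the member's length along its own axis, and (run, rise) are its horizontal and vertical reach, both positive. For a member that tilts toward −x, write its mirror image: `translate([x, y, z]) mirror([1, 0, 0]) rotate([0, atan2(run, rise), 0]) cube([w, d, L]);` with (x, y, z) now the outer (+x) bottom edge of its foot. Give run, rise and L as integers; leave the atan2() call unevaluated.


// leg length = √(270² + 648²) = 702
// right-leg outer foot x = 2·270 + 111 = 651
// beam min-corner = (270, 0, 648)
translate([270, 0, 648]) cube([111, 926, 86]);
translate([0, 84, 0]) rotate([0, atan2(270, 648), 0]) cube([42, 40, 702]);
translate([651, 84, 0]) mirror([1, 0, 0]) rotate([0, atan2(270, 648), 0]) cube([42, 40, 702]);
translate([0, 802, 0]) rotate([0, atan2(270, 648), 0]) cube([42, 40, 702]);
translate([651, 802, 0]) mirror([1, 0, 0]) rotate([0, atan2(270, 648), 0]) cube([42, 40, 702]);


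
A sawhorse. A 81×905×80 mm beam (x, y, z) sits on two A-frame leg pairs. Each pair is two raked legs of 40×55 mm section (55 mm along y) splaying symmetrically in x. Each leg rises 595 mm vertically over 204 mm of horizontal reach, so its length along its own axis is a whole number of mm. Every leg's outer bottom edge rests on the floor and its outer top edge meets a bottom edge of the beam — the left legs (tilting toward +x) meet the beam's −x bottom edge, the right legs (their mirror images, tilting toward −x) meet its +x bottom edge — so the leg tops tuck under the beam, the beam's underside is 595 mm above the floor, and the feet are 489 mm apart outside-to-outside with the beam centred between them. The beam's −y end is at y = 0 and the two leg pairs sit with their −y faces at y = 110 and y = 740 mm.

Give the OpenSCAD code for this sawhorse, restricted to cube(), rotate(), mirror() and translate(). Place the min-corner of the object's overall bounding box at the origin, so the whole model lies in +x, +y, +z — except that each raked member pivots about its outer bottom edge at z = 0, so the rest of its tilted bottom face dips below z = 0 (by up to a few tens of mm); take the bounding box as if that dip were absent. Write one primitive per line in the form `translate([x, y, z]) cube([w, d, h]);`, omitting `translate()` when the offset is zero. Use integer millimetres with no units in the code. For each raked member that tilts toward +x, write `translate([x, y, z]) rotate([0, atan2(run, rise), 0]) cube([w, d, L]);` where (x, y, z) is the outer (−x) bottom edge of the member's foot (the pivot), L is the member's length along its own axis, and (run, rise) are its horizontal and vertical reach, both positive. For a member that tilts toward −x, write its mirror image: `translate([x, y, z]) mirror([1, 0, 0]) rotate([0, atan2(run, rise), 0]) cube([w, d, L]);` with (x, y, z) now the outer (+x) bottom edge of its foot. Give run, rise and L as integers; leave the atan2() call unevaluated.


translate([204, 0, 595]) cube([81, 905, 80]);
translate([0, 110, 0]) rotate([0, atan2(204, 595), 0]) cube([40, 55, 629]);
translate([489, 110, 0]) mirror([1, 0, 0]) rotate([0, atan2(204, 595), 0]) cube([40, 55, 629]);
translate([0, 740, 0]) rotate([0, atan2(204, 595), 0]) cube([40, 55, 629]);
translate([489, 740, 0]) mirror([1, 0, 0]) rotate([0, atan2(204, 595), 0]) cube([40, 55, 629]);


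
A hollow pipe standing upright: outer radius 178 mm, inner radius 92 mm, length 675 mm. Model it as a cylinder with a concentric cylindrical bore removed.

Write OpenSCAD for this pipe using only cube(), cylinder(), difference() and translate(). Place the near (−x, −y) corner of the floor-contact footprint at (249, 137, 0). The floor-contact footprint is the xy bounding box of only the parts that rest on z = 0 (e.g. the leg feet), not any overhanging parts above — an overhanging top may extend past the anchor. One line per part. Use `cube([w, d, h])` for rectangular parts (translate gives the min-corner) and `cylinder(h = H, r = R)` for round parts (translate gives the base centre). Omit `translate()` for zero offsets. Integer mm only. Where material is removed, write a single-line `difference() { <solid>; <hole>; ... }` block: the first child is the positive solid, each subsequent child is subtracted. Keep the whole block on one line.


difference() { translate([427, 315, 0]) cylinder(h = 675, r = 178); translate([427, 315, 0]) cylinder(h = 675, r = 92); }


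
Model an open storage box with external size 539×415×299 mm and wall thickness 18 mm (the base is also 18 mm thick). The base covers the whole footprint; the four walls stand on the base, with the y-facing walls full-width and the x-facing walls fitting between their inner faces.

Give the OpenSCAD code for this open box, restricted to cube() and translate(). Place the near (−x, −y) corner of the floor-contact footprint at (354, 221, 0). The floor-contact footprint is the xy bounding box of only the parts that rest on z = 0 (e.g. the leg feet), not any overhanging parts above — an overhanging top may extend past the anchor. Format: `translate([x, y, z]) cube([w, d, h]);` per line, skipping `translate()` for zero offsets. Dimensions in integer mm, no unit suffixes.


translate([354, 221, 0]) cube([539, 415, 18]);
translate([354, 221, 18]) cube([539, 18, 281]);
translate([354, 618, 18]) cube([539, 18, 281]);
translate([354, 239, 18]) cube([18, 379, 281]);
translate([875, 239, 18]) cube([18, 379, 281]);


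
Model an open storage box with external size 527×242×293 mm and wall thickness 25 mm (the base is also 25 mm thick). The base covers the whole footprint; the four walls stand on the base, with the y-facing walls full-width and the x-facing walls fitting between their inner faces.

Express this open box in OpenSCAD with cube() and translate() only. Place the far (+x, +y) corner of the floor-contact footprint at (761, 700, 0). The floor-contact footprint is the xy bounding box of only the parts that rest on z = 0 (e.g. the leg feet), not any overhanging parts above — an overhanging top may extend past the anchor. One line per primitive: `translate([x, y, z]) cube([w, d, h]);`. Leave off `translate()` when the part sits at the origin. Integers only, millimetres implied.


translate([234, 458, 0]) cube([527, 242, 25]);
translate([234, 458, 25]) cube([527, 25, 268]);
translate([234, 675, 25]) cube([527, 25, 268]);
translate([234, 483, 25]) cube([25, 192, 268]);
translate([736, 483, 25]) cube([25, 192, 268]);


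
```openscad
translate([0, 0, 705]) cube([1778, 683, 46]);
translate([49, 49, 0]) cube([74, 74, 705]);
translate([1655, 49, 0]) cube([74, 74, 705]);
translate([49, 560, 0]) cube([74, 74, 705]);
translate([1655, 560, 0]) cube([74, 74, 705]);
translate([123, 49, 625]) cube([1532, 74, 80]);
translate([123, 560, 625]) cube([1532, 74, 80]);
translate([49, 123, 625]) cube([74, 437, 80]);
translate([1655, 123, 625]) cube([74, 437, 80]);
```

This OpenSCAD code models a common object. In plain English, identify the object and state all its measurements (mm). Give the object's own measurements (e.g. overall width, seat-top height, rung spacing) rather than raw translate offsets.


A table: top 1778 mm (x) × 683 mm (y), 46 mm thick, upper face at z = 751 mm, on four 74×74 mm square legs, each inset 49 mm from the nearest pair of top edges from z = 0 to the bottom of the top. Four apron rails, 74 mm thick and 80 mm tall, run between adjacent legs with their top edges flush with the underside of the top and their outer faces flush with the legs' outer faces.


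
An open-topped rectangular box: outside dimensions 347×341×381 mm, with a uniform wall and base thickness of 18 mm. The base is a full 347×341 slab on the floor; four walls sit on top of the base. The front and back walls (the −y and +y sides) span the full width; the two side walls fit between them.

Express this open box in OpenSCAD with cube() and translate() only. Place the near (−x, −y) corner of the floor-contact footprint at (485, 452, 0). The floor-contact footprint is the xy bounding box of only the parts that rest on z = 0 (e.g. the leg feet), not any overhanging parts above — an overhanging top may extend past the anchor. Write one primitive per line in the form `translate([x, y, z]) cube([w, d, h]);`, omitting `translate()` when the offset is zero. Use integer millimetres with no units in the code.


translate([485, 452, 0]) cube([347, 341, 18]);
translate([485, 452, 18]) cube([347, 18, 363]);
translate([485, 775, 18]) cube([347, 18, 363]);
translate([485, 470, 18]) cube([18, 305, 363]);
translate([814, 470, 18]) cube([18, 305, 363]);


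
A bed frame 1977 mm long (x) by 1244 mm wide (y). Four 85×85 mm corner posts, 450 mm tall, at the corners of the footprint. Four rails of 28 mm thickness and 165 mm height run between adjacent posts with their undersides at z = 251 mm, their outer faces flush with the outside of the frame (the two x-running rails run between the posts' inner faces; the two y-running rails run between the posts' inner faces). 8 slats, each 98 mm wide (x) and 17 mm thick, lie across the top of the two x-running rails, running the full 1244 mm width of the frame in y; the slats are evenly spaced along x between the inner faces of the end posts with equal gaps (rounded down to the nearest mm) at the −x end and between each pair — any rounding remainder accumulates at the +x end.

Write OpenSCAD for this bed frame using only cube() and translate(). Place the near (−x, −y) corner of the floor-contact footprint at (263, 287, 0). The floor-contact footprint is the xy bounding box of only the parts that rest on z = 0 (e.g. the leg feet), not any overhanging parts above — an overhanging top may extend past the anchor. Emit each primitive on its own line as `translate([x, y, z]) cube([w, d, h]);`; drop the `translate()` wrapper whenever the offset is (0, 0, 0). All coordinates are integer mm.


// slat z = rail_z + rail_h = 251 + 165 = 416
// slat gap = ⌊(1807 − 8·98) / 9⌋ = 113
translate([263, 287, 0]) cube([85, 85, 450]);
translate([263, 1446, 0]) cube([85, 85, 450]);
translate([2155, 287, 0]) cube([85, 85, 450]);
translate([2155, 1446, 0]) cube([85, 85, 450]);
translate([348, 287, 251]) cube([1807, 28, 165]);
translate([348, 1503, 251]) cube([1807, 28, 165]);
translate([263, 372, 251]) cube([28, 1074, 165]);
translate([2212, 372, 251]) cube([28, 1074, 165]);
translate([461, 287, 416]) cube([98, 1244, 17]);
translate([672, 287, 416]) cube([98, 1244, 17]);
translate([883, 287, 416]) cube([98, 1244, 17]);
translate([1094, 287, 416]) cube([98, 1244, 17]);
translate([1305, 287, 416]) cube([98, 1244, 17]);
translate([1516, 287, 416]) cube([98, 1244, 17]);
translate([1727, 287, 416]) cube([98, 1244, 17]);
translate([1938, 287, 416]) cube([98, 1244, 17]);


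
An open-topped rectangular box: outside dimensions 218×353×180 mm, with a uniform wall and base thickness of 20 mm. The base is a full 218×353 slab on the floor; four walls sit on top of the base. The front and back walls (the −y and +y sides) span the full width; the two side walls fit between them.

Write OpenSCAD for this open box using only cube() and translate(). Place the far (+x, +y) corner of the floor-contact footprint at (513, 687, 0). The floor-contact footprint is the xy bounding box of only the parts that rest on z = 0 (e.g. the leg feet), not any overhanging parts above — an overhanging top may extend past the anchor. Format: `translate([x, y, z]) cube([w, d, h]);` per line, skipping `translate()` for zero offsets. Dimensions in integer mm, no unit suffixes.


translate([295, 334, 0]) cube([218, 353, 20]);
translate([295, 334, 20]) cube([218, 20, 160]);
translate([295, 667, 20]) cube([218, 20, 160]);
translate([295, 354, 20]) cube([20, 313, 160]);
translate([493, 354, 20]) cube([20, 313, 160]);


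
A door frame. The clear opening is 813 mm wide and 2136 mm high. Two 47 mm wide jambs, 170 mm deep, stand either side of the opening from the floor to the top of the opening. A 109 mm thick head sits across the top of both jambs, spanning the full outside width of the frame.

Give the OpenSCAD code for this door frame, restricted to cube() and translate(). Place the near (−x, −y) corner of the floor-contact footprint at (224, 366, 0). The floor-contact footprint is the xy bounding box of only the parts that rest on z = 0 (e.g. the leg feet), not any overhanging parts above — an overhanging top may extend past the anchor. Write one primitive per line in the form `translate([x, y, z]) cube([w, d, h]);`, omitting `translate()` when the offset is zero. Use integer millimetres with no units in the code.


translate([224, 366, 0]) cube([47, 170, 2136]);
translate([1084, 366, 0]) cube([47, 170, 2136]);
translate([224, 366, 2136]) cube([907, 170, 109]);


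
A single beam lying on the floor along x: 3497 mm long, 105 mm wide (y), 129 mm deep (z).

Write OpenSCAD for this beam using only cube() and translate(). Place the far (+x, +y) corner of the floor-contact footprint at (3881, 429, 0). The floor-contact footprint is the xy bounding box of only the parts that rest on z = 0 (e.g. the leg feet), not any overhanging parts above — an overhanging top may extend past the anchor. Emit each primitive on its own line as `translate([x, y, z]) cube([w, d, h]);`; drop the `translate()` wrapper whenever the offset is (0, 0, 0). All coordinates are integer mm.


translate([384, 324, 0]) cube([3497, 105, 129]);


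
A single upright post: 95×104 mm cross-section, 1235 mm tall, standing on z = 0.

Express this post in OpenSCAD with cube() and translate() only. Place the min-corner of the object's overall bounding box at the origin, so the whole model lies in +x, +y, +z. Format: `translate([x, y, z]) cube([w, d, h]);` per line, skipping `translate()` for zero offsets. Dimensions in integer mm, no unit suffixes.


cube([95, 104, 1235]);


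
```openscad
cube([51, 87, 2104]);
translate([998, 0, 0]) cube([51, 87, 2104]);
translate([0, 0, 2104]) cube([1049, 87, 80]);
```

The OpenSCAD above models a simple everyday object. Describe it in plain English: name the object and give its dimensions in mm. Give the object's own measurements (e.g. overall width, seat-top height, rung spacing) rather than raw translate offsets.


A door frame. The clear opening is 947 mm wide and 2104 mm high. Two 51 mm wide jambs, 87 mm deep, stand either side of the opening from the floor to the top of the opening. A 80 mm thick head sits across the top of both jambs, spanning the full outside width of the frame.
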